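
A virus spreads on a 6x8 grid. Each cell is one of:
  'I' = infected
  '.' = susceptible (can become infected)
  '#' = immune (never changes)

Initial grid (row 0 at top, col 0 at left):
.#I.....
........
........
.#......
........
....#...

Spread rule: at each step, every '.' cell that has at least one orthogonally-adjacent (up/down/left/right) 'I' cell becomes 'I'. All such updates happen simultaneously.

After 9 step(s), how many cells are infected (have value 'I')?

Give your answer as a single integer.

Answer: 44

Derivation:
Step 0 (initial): 1 infected
Step 1: +2 new -> 3 infected
Step 2: +4 new -> 7 infected
Step 3: +6 new -> 13 infected
Step 4: +7 new -> 20 infected
Step 5: +8 new -> 28 infected
Step 6: +7 new -> 35 infected
Step 7: +4 new -> 39 infected
Step 8: +3 new -> 42 infected
Step 9: +2 new -> 44 infected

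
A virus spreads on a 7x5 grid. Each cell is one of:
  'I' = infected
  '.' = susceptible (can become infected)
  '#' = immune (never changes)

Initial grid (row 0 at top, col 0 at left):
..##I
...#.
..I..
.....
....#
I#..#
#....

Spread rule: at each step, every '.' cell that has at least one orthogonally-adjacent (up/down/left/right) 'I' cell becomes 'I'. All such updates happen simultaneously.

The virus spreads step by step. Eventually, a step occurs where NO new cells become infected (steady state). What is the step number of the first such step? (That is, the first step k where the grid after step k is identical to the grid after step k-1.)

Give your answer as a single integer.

Answer: 7

Derivation:
Step 0 (initial): 3 infected
Step 1: +6 new -> 9 infected
Step 2: +8 new -> 17 infected
Step 3: +5 new -> 22 infected
Step 4: +3 new -> 25 infected
Step 5: +2 new -> 27 infected
Step 6: +1 new -> 28 infected
Step 7: +0 new -> 28 infected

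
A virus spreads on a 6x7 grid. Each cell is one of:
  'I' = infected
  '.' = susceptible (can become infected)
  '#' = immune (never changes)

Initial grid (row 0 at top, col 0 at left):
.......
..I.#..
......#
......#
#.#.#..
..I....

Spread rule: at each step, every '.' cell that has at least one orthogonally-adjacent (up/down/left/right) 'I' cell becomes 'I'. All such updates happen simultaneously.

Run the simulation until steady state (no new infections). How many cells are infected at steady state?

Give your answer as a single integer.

Step 0 (initial): 2 infected
Step 1: +6 new -> 8 infected
Step 2: +10 new -> 18 infected
Step 3: +7 new -> 25 infected
Step 4: +6 new -> 31 infected
Step 5: +4 new -> 35 infected
Step 6: +1 new -> 36 infected
Step 7: +0 new -> 36 infected

Answer: 36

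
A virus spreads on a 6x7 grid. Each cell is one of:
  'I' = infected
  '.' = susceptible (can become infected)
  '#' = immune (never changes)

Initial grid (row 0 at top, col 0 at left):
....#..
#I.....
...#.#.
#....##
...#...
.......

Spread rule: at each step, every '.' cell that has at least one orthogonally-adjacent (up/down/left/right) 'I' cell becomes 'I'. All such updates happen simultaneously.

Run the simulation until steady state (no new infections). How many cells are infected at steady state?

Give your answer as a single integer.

Answer: 34

Derivation:
Step 0 (initial): 1 infected
Step 1: +3 new -> 4 infected
Step 2: +6 new -> 10 infected
Step 3: +4 new -> 14 infected
Step 4: +6 new -> 20 infected
Step 5: +5 new -> 25 infected
Step 6: +4 new -> 29 infected
Step 7: +2 new -> 31 infected
Step 8: +2 new -> 33 infected
Step 9: +1 new -> 34 infected
Step 10: +0 new -> 34 infected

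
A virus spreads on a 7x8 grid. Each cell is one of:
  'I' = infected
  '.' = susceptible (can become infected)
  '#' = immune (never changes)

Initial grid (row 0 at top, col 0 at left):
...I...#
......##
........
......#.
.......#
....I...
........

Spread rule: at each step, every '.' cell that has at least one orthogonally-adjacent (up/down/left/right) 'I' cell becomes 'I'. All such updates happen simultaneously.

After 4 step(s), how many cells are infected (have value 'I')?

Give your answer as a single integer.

Step 0 (initial): 2 infected
Step 1: +7 new -> 9 infected
Step 2: +12 new -> 21 infected
Step 3: +14 new -> 35 infected
Step 4: +8 new -> 43 infected

Answer: 43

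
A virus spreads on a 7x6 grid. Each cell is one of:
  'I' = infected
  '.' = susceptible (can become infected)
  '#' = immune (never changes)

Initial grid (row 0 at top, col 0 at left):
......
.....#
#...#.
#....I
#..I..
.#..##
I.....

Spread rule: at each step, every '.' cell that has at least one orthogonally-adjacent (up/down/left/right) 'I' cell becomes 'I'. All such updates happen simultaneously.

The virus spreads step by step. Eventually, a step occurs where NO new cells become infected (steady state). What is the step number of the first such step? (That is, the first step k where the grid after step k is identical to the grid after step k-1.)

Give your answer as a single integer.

Step 0 (initial): 3 infected
Step 1: +9 new -> 12 infected
Step 2: +6 new -> 18 infected
Step 3: +4 new -> 22 infected
Step 4: +5 new -> 27 infected
Step 5: +3 new -> 30 infected
Step 6: +3 new -> 33 infected
Step 7: +1 new -> 34 infected
Step 8: +0 new -> 34 infected

Answer: 8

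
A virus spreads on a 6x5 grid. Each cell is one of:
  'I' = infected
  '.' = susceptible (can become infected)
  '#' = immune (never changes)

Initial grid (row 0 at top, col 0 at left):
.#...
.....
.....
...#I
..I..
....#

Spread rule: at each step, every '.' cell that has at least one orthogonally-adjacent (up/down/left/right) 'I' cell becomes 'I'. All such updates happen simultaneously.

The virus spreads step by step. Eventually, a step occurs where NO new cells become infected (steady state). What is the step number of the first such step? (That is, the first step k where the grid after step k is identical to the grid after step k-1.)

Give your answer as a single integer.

Step 0 (initial): 2 infected
Step 1: +6 new -> 8 infected
Step 2: +7 new -> 15 infected
Step 3: +6 new -> 21 infected
Step 4: +4 new -> 25 infected
Step 5: +1 new -> 26 infected
Step 6: +1 new -> 27 infected
Step 7: +0 new -> 27 infected

Answer: 7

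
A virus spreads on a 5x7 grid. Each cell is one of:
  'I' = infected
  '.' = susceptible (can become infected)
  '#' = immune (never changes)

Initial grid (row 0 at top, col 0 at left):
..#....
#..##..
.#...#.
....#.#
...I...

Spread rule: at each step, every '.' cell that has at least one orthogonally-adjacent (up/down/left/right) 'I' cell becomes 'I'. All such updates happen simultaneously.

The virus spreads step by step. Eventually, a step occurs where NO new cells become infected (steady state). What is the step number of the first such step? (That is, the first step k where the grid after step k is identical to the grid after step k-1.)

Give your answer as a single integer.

Answer: 8

Derivation:
Step 0 (initial): 1 infected
Step 1: +3 new -> 4 infected
Step 2: +4 new -> 8 infected
Step 3: +6 new -> 14 infected
Step 4: +2 new -> 16 infected
Step 5: +2 new -> 18 infected
Step 6: +1 new -> 19 infected
Step 7: +1 new -> 20 infected
Step 8: +0 new -> 20 infected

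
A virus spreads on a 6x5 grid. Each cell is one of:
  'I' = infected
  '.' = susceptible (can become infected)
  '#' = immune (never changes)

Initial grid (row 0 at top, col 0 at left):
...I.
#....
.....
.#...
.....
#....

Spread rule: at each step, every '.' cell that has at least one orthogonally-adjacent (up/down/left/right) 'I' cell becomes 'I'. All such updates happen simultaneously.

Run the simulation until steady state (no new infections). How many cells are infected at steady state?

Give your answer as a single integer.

Answer: 27

Derivation:
Step 0 (initial): 1 infected
Step 1: +3 new -> 4 infected
Step 2: +4 new -> 8 infected
Step 3: +5 new -> 13 infected
Step 4: +4 new -> 17 infected
Step 5: +4 new -> 21 infected
Step 6: +4 new -> 25 infected
Step 7: +2 new -> 27 infected
Step 8: +0 new -> 27 infected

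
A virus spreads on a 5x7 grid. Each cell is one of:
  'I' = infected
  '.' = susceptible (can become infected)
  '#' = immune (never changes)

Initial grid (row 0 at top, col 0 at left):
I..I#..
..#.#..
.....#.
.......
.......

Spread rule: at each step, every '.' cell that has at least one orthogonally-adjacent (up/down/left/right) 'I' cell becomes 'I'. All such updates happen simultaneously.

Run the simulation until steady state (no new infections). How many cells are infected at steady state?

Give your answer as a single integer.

Step 0 (initial): 2 infected
Step 1: +4 new -> 6 infected
Step 2: +3 new -> 9 infected
Step 3: +5 new -> 14 infected
Step 4: +5 new -> 19 infected
Step 5: +4 new -> 23 infected
Step 6: +2 new -> 25 infected
Step 7: +2 new -> 27 infected
Step 8: +1 new -> 28 infected
Step 9: +2 new -> 30 infected
Step 10: +1 new -> 31 infected
Step 11: +0 new -> 31 infected

Answer: 31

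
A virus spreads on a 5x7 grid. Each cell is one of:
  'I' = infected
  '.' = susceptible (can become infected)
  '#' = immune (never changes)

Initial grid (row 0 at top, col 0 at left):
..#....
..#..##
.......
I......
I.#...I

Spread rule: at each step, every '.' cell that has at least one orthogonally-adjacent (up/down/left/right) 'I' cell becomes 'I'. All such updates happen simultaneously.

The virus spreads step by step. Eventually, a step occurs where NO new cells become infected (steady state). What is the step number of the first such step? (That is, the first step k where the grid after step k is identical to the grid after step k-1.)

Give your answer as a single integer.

Answer: 9

Derivation:
Step 0 (initial): 3 infected
Step 1: +5 new -> 8 infected
Step 2: +6 new -> 14 infected
Step 3: +7 new -> 21 infected
Step 4: +3 new -> 24 infected
Step 5: +2 new -> 26 infected
Step 6: +2 new -> 28 infected
Step 7: +1 new -> 29 infected
Step 8: +1 new -> 30 infected
Step 9: +0 new -> 30 infected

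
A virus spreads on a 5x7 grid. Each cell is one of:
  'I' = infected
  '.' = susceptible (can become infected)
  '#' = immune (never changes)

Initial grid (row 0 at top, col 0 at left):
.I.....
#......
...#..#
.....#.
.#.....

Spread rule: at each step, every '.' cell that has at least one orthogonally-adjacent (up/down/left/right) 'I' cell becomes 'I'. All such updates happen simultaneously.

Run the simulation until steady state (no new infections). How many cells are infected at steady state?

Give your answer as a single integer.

Step 0 (initial): 1 infected
Step 1: +3 new -> 4 infected
Step 2: +3 new -> 7 infected
Step 3: +5 new -> 12 infected
Step 4: +4 new -> 16 infected
Step 5: +6 new -> 22 infected
Step 6: +4 new -> 26 infected
Step 7: +1 new -> 27 infected
Step 8: +1 new -> 28 infected
Step 9: +1 new -> 29 infected
Step 10: +1 new -> 30 infected
Step 11: +0 new -> 30 infected

Answer: 30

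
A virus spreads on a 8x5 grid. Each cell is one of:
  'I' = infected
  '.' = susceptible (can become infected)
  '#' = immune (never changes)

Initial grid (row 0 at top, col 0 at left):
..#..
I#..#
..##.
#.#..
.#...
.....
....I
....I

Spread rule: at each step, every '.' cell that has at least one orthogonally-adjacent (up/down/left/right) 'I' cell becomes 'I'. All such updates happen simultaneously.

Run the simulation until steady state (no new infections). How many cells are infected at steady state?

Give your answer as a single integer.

Answer: 28

Derivation:
Step 0 (initial): 3 infected
Step 1: +5 new -> 8 infected
Step 2: +6 new -> 14 infected
Step 3: +6 new -> 20 infected
Step 4: +6 new -> 26 infected
Step 5: +1 new -> 27 infected
Step 6: +1 new -> 28 infected
Step 7: +0 new -> 28 infected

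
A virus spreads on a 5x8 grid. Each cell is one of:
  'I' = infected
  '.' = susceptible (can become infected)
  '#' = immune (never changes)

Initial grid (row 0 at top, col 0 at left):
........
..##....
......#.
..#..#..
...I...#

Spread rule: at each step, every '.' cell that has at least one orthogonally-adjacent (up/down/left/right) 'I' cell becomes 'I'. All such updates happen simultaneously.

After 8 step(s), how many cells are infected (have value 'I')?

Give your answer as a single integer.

Answer: 34

Derivation:
Step 0 (initial): 1 infected
Step 1: +3 new -> 4 infected
Step 2: +4 new -> 8 infected
Step 3: +5 new -> 13 infected
Step 4: +5 new -> 18 infected
Step 5: +5 new -> 23 infected
Step 6: +6 new -> 29 infected
Step 7: +4 new -> 33 infected
Step 8: +1 new -> 34 infected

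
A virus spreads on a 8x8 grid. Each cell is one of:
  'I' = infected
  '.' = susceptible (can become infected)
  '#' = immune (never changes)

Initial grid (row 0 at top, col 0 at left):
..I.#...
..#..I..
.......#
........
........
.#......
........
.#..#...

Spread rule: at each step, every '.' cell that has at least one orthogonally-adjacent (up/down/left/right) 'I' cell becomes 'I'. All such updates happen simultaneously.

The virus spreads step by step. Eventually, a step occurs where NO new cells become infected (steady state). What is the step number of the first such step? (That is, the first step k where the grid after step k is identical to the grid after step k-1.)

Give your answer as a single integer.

Answer: 10

Derivation:
Step 0 (initial): 2 infected
Step 1: +6 new -> 8 infected
Step 2: +8 new -> 16 infected
Step 3: +7 new -> 23 infected
Step 4: +8 new -> 31 infected
Step 5: +8 new -> 39 infected
Step 6: +7 new -> 46 infected
Step 7: +5 new -> 51 infected
Step 8: +4 new -> 55 infected
Step 9: +3 new -> 58 infected
Step 10: +0 new -> 58 infected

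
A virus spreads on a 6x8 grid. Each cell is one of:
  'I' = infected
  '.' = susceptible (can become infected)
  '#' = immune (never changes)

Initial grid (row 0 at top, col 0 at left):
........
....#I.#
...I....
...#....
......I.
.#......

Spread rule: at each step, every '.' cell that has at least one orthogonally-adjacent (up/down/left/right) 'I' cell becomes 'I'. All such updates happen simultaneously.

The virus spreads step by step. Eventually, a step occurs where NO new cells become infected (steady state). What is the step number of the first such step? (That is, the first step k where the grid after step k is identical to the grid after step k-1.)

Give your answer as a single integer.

Step 0 (initial): 3 infected
Step 1: +10 new -> 13 infected
Step 2: +13 new -> 26 infected
Step 3: +9 new -> 35 infected
Step 4: +6 new -> 41 infected
Step 5: +2 new -> 43 infected
Step 6: +1 new -> 44 infected
Step 7: +0 new -> 44 infected

Answer: 7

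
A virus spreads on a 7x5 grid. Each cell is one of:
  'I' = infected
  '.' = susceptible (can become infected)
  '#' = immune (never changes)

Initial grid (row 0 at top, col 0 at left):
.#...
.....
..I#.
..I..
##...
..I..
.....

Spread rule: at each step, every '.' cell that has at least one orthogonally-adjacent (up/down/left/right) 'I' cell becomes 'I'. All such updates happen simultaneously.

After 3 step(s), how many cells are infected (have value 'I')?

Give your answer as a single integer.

Step 0 (initial): 3 infected
Step 1: +8 new -> 11 infected
Step 2: +11 new -> 22 infected
Step 3: +7 new -> 29 infected

Answer: 29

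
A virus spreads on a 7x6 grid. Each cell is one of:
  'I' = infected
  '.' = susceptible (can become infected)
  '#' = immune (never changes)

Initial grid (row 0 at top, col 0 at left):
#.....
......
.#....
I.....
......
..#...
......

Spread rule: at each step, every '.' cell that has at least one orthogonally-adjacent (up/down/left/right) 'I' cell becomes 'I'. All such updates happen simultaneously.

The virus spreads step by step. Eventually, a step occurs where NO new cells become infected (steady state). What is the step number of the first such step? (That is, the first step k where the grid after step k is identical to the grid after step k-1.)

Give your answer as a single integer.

Step 0 (initial): 1 infected
Step 1: +3 new -> 4 infected
Step 2: +4 new -> 8 infected
Step 3: +6 new -> 14 infected
Step 4: +6 new -> 20 infected
Step 5: +7 new -> 27 infected
Step 6: +6 new -> 33 infected
Step 7: +4 new -> 37 infected
Step 8: +2 new -> 39 infected
Step 9: +0 new -> 39 infected

Answer: 9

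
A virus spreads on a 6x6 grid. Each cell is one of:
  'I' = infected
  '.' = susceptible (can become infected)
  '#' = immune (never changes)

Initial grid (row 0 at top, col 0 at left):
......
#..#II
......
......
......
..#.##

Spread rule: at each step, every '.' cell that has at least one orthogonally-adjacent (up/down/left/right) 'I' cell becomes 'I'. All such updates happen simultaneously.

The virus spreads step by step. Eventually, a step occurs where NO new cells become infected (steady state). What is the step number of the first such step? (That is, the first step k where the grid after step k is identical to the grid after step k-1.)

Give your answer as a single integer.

Answer: 9

Derivation:
Step 0 (initial): 2 infected
Step 1: +4 new -> 6 infected
Step 2: +4 new -> 10 infected
Step 3: +5 new -> 15 infected
Step 4: +5 new -> 20 infected
Step 5: +6 new -> 26 infected
Step 6: +2 new -> 28 infected
Step 7: +2 new -> 30 infected
Step 8: +1 new -> 31 infected
Step 9: +0 new -> 31 infected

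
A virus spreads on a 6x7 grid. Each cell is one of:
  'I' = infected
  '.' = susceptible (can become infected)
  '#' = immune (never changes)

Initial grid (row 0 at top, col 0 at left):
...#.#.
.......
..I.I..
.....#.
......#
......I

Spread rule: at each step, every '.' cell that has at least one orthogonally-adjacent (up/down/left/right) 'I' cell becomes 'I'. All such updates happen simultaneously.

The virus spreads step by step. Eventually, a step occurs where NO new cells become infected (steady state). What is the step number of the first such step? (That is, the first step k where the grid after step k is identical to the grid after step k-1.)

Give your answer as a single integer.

Answer: 6

Derivation:
Step 0 (initial): 3 infected
Step 1: +8 new -> 11 infected
Step 2: +13 new -> 24 infected
Step 3: +9 new -> 33 infected
Step 4: +4 new -> 37 infected
Step 5: +1 new -> 38 infected
Step 6: +0 new -> 38 infected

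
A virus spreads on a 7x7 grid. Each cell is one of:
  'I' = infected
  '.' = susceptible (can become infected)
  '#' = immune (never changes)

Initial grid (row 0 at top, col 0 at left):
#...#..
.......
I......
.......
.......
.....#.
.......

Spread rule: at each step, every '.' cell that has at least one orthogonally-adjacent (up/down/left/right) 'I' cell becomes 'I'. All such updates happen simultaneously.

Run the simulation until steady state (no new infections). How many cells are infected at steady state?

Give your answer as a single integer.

Step 0 (initial): 1 infected
Step 1: +3 new -> 4 infected
Step 2: +4 new -> 8 infected
Step 3: +6 new -> 14 infected
Step 4: +7 new -> 21 infected
Step 5: +7 new -> 28 infected
Step 6: +6 new -> 34 infected
Step 7: +6 new -> 40 infected
Step 8: +3 new -> 43 infected
Step 9: +2 new -> 45 infected
Step 10: +1 new -> 46 infected
Step 11: +0 new -> 46 infected

Answer: 46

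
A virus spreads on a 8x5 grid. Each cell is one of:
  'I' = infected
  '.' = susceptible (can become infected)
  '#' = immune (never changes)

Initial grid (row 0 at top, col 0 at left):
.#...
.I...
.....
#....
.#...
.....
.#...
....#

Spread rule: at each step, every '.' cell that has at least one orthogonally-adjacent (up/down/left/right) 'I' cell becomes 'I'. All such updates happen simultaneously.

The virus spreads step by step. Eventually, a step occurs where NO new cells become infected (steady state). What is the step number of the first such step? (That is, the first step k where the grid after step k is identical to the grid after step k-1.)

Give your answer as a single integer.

Answer: 10

Derivation:
Step 0 (initial): 1 infected
Step 1: +3 new -> 4 infected
Step 2: +6 new -> 10 infected
Step 3: +4 new -> 14 infected
Step 4: +4 new -> 18 infected
Step 5: +3 new -> 21 infected
Step 6: +4 new -> 25 infected
Step 7: +4 new -> 29 infected
Step 8: +5 new -> 34 infected
Step 9: +1 new -> 35 infected
Step 10: +0 new -> 35 infected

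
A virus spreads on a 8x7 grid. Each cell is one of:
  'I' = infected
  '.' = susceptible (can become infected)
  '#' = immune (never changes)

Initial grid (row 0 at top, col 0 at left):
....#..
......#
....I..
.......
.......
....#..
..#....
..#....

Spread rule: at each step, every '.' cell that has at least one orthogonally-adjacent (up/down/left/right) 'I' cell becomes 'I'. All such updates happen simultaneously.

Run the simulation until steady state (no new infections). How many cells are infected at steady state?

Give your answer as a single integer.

Answer: 51

Derivation:
Step 0 (initial): 1 infected
Step 1: +4 new -> 5 infected
Step 2: +7 new -> 12 infected
Step 3: +8 new -> 20 infected
Step 4: +9 new -> 29 infected
Step 5: +8 new -> 37 infected
Step 6: +7 new -> 44 infected
Step 7: +4 new -> 48 infected
Step 8: +2 new -> 50 infected
Step 9: +1 new -> 51 infected
Step 10: +0 new -> 51 infected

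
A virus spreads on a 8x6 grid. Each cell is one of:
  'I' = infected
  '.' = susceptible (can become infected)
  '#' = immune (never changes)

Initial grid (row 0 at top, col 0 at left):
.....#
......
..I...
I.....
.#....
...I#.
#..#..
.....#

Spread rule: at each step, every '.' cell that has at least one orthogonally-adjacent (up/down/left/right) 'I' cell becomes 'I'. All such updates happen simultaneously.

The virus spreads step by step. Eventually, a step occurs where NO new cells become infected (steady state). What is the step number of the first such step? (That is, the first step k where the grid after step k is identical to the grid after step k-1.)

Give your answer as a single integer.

Step 0 (initial): 3 infected
Step 1: +9 new -> 12 infected
Step 2: +11 new -> 23 infected
Step 3: +9 new -> 32 infected
Step 4: +6 new -> 38 infected
Step 5: +3 new -> 41 infected
Step 6: +1 new -> 42 infected
Step 7: +0 new -> 42 infected

Answer: 7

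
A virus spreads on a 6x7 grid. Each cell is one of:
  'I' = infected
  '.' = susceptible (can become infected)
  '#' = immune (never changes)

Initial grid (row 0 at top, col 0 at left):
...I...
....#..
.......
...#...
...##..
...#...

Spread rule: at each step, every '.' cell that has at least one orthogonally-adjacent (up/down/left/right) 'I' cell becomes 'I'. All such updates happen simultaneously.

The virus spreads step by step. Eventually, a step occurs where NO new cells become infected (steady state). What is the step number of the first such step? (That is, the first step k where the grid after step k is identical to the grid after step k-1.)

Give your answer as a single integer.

Answer: 9

Derivation:
Step 0 (initial): 1 infected
Step 1: +3 new -> 4 infected
Step 2: +4 new -> 8 infected
Step 3: +6 new -> 14 infected
Step 4: +6 new -> 20 infected
Step 5: +5 new -> 25 infected
Step 6: +5 new -> 30 infected
Step 7: +4 new -> 34 infected
Step 8: +3 new -> 37 infected
Step 9: +0 new -> 37 infected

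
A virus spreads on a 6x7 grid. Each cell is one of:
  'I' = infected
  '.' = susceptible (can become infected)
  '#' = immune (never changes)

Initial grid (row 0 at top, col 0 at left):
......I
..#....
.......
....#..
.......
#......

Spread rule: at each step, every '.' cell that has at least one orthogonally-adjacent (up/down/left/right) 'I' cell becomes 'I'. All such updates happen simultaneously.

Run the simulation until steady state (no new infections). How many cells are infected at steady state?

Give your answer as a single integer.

Step 0 (initial): 1 infected
Step 1: +2 new -> 3 infected
Step 2: +3 new -> 6 infected
Step 3: +4 new -> 10 infected
Step 4: +5 new -> 15 infected
Step 5: +4 new -> 19 infected
Step 6: +6 new -> 25 infected
Step 7: +5 new -> 30 infected
Step 8: +4 new -> 34 infected
Step 9: +3 new -> 37 infected
Step 10: +2 new -> 39 infected
Step 11: +0 new -> 39 infected

Answer: 39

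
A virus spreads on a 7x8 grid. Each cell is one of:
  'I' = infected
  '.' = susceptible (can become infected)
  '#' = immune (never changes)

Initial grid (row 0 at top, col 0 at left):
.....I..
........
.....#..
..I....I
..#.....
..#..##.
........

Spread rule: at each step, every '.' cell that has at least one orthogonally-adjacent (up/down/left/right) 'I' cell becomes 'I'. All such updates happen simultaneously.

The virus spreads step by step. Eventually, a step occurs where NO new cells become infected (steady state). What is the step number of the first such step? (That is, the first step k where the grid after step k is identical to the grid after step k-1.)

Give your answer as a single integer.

Answer: 6

Derivation:
Step 0 (initial): 3 infected
Step 1: +9 new -> 12 infected
Step 2: +16 new -> 28 infected
Step 3: +11 new -> 39 infected
Step 4: +7 new -> 46 infected
Step 5: +5 new -> 51 infected
Step 6: +0 new -> 51 infected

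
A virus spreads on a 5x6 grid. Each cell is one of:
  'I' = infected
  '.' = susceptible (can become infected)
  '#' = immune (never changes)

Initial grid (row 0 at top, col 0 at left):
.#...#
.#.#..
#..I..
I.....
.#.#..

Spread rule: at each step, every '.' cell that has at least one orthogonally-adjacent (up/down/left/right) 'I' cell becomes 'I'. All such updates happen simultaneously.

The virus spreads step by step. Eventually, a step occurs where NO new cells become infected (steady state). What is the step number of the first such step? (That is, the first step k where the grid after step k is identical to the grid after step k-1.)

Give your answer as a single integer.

Step 0 (initial): 2 infected
Step 1: +5 new -> 7 infected
Step 2: +6 new -> 13 infected
Step 3: +6 new -> 19 infected
Step 4: +2 new -> 21 infected
Step 5: +0 new -> 21 infected

Answer: 5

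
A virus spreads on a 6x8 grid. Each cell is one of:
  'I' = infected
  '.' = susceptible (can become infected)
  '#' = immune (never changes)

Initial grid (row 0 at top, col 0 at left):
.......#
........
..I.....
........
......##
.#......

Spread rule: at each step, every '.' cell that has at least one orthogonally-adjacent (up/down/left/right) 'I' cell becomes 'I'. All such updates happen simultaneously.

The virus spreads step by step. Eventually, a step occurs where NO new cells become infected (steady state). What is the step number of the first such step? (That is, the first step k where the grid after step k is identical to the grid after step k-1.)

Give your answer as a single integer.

Step 0 (initial): 1 infected
Step 1: +4 new -> 5 infected
Step 2: +8 new -> 13 infected
Step 3: +10 new -> 23 infected
Step 4: +8 new -> 31 infected
Step 5: +7 new -> 38 infected
Step 6: +4 new -> 42 infected
Step 7: +1 new -> 43 infected
Step 8: +1 new -> 44 infected
Step 9: +0 new -> 44 infected

Answer: 9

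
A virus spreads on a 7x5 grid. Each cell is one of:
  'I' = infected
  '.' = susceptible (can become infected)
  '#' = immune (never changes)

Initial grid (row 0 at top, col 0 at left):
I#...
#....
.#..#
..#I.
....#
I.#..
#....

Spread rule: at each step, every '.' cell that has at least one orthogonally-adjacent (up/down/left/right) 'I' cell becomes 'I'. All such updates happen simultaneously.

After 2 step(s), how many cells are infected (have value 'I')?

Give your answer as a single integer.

Answer: 15

Derivation:
Step 0 (initial): 3 infected
Step 1: +5 new -> 8 infected
Step 2: +7 new -> 15 infected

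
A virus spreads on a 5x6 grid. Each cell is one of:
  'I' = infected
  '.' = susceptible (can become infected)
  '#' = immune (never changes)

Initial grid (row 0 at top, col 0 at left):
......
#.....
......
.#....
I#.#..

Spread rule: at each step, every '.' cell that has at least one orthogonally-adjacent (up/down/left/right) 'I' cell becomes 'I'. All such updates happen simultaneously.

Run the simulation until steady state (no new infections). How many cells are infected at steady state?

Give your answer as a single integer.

Step 0 (initial): 1 infected
Step 1: +1 new -> 2 infected
Step 2: +1 new -> 3 infected
Step 3: +1 new -> 4 infected
Step 4: +2 new -> 6 infected
Step 5: +4 new -> 10 infected
Step 6: +6 new -> 16 infected
Step 7: +4 new -> 20 infected
Step 8: +4 new -> 24 infected
Step 9: +2 new -> 26 infected
Step 10: +0 new -> 26 infected

Answer: 26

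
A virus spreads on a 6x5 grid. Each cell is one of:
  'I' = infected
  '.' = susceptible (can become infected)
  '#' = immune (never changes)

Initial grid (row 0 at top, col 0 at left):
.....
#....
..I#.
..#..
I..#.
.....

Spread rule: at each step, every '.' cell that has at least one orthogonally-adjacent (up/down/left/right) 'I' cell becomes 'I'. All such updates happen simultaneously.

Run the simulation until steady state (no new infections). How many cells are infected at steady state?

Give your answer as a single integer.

Answer: 26

Derivation:
Step 0 (initial): 2 infected
Step 1: +5 new -> 7 infected
Step 2: +7 new -> 14 infected
Step 3: +4 new -> 18 infected
Step 4: +4 new -> 22 infected
Step 5: +2 new -> 24 infected
Step 6: +2 new -> 26 infected
Step 7: +0 new -> 26 infected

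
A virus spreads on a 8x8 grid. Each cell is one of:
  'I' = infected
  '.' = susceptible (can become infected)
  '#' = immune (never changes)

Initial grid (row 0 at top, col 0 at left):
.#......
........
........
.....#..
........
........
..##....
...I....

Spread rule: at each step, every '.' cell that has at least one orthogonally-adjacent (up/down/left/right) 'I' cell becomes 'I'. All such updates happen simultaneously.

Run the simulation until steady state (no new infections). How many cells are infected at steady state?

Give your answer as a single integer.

Answer: 60

Derivation:
Step 0 (initial): 1 infected
Step 1: +2 new -> 3 infected
Step 2: +3 new -> 6 infected
Step 3: +5 new -> 11 infected
Step 4: +7 new -> 18 infected
Step 5: +8 new -> 26 infected
Step 6: +7 new -> 33 infected
Step 7: +8 new -> 41 infected
Step 8: +8 new -> 49 infected
Step 9: +6 new -> 55 infected
Step 10: +4 new -> 59 infected
Step 11: +1 new -> 60 infected
Step 12: +0 new -> 60 infected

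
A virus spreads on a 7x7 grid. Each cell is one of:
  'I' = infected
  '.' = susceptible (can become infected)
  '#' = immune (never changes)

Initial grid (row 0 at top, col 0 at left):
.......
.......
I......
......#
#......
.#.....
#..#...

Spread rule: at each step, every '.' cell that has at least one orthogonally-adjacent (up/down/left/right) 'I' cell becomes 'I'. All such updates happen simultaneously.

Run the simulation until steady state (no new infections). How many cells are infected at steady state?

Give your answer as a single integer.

Answer: 43

Derivation:
Step 0 (initial): 1 infected
Step 1: +3 new -> 4 infected
Step 2: +4 new -> 8 infected
Step 3: +5 new -> 13 infected
Step 4: +5 new -> 18 infected
Step 5: +6 new -> 24 infected
Step 6: +7 new -> 31 infected
Step 7: +5 new -> 36 infected
Step 8: +4 new -> 40 infected
Step 9: +2 new -> 42 infected
Step 10: +1 new -> 43 infected
Step 11: +0 new -> 43 infected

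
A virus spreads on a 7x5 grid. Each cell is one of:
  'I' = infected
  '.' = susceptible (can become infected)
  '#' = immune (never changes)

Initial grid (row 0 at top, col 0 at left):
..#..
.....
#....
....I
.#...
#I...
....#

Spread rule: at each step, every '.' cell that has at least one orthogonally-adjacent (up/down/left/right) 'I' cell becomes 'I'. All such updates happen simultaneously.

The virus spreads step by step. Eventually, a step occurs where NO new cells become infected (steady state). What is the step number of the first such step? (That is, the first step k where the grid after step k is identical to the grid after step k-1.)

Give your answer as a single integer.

Step 0 (initial): 2 infected
Step 1: +5 new -> 7 infected
Step 2: +9 new -> 16 infected
Step 3: +5 new -> 21 infected
Step 4: +4 new -> 25 infected
Step 5: +2 new -> 27 infected
Step 6: +2 new -> 29 infected
Step 7: +1 new -> 30 infected
Step 8: +0 new -> 30 infected

Answer: 8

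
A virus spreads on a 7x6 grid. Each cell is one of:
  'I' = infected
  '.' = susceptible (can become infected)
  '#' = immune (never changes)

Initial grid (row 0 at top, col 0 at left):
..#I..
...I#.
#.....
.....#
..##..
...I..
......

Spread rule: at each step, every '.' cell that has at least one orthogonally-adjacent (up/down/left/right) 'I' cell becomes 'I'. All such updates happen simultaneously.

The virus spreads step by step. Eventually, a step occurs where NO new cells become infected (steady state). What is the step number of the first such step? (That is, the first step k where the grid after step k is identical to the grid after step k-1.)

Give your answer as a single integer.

Step 0 (initial): 3 infected
Step 1: +6 new -> 9 infected
Step 2: +10 new -> 19 infected
Step 3: +12 new -> 31 infected
Step 4: +4 new -> 35 infected
Step 5: +1 new -> 36 infected
Step 6: +0 new -> 36 infected

Answer: 6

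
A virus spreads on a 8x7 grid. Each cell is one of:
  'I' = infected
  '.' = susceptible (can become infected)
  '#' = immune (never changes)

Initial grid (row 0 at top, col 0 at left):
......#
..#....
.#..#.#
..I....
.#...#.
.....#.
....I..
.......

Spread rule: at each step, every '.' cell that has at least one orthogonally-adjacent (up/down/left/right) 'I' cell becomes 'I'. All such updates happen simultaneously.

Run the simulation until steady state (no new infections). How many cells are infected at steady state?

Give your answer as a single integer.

Answer: 48

Derivation:
Step 0 (initial): 2 infected
Step 1: +8 new -> 10 infected
Step 2: +11 new -> 21 infected
Step 3: +9 new -> 30 infected
Step 4: +9 new -> 39 infected
Step 5: +6 new -> 45 infected
Step 6: +3 new -> 48 infected
Step 7: +0 new -> 48 infected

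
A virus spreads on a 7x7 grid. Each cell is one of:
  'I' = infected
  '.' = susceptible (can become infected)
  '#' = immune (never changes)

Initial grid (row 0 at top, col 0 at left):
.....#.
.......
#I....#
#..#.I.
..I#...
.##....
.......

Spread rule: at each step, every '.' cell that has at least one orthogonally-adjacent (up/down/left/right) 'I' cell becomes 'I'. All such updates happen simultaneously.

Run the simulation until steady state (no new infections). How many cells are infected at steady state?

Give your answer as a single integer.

Answer: 41

Derivation:
Step 0 (initial): 3 infected
Step 1: +9 new -> 12 infected
Step 2: +10 new -> 22 infected
Step 3: +9 new -> 31 infected
Step 4: +7 new -> 38 infected
Step 5: +2 new -> 40 infected
Step 6: +1 new -> 41 infected
Step 7: +0 new -> 41 infected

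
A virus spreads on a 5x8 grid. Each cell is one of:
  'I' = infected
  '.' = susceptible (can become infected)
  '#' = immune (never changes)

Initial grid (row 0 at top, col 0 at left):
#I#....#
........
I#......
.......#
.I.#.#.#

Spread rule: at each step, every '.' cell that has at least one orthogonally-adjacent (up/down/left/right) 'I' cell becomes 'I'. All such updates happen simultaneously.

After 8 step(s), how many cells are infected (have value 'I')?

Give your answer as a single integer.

Step 0 (initial): 3 infected
Step 1: +6 new -> 9 infected
Step 2: +2 new -> 11 infected
Step 3: +3 new -> 14 infected
Step 4: +4 new -> 18 infected
Step 5: +5 new -> 23 infected
Step 6: +4 new -> 27 infected
Step 7: +4 new -> 31 infected
Step 8: +1 new -> 32 infected

Answer: 32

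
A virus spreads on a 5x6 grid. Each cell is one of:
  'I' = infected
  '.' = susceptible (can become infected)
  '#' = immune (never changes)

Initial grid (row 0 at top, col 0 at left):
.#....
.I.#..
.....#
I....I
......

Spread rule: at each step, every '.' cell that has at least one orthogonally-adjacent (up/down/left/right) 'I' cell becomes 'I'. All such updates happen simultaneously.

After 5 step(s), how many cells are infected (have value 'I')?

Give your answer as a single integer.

Step 0 (initial): 3 infected
Step 1: +8 new -> 11 infected
Step 2: +8 new -> 19 infected
Step 3: +5 new -> 24 infected
Step 4: +2 new -> 26 infected
Step 5: +1 new -> 27 infected

Answer: 27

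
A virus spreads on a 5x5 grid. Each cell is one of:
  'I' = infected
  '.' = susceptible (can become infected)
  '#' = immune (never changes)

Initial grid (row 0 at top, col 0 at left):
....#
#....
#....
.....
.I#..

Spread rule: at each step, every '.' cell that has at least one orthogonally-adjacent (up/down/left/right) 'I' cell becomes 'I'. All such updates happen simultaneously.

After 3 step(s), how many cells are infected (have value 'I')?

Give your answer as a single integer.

Answer: 9

Derivation:
Step 0 (initial): 1 infected
Step 1: +2 new -> 3 infected
Step 2: +3 new -> 6 infected
Step 3: +3 new -> 9 infected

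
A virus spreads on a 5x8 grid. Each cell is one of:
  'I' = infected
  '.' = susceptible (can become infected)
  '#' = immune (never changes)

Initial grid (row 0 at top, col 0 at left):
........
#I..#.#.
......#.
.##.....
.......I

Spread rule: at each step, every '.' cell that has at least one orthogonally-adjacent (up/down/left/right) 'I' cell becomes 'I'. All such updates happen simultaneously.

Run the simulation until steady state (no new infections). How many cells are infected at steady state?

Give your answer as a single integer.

Answer: 34

Derivation:
Step 0 (initial): 2 infected
Step 1: +5 new -> 7 infected
Step 2: +8 new -> 15 infected
Step 3: +6 new -> 21 infected
Step 4: +8 new -> 29 infected
Step 5: +5 new -> 34 infected
Step 6: +0 new -> 34 infected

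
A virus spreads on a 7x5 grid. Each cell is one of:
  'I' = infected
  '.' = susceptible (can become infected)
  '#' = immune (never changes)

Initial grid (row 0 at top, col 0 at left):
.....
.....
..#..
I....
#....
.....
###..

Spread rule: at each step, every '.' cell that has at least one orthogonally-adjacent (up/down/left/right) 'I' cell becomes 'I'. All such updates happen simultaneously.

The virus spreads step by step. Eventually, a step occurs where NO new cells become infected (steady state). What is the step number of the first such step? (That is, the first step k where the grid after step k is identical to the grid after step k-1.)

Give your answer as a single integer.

Answer: 8

Derivation:
Step 0 (initial): 1 infected
Step 1: +2 new -> 3 infected
Step 2: +4 new -> 7 infected
Step 3: +5 new -> 12 infected
Step 4: +7 new -> 19 infected
Step 5: +5 new -> 24 infected
Step 6: +4 new -> 28 infected
Step 7: +2 new -> 30 infected
Step 8: +0 new -> 30 infected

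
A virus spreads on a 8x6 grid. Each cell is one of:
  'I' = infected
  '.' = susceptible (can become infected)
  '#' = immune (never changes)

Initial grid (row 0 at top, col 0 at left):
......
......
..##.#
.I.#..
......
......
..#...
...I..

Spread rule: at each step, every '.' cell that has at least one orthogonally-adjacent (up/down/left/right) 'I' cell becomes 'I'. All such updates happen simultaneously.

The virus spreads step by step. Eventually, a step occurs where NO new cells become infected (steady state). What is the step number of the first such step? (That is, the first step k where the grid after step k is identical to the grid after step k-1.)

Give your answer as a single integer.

Answer: 8

Derivation:
Step 0 (initial): 2 infected
Step 1: +7 new -> 9 infected
Step 2: +9 new -> 18 infected
Step 3: +10 new -> 28 infected
Step 4: +6 new -> 34 infected
Step 5: +4 new -> 38 infected
Step 6: +4 new -> 42 infected
Step 7: +1 new -> 43 infected
Step 8: +0 new -> 43 infected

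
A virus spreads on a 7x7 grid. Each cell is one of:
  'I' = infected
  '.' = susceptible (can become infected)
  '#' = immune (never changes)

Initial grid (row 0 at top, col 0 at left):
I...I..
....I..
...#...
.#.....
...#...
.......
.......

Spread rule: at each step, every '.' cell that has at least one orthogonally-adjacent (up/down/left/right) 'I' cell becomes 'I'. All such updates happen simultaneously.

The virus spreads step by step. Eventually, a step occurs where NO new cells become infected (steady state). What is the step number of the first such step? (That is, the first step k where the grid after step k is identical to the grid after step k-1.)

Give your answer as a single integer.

Step 0 (initial): 3 infected
Step 1: +7 new -> 10 infected
Step 2: +8 new -> 18 infected
Step 3: +7 new -> 25 infected
Step 4: +5 new -> 30 infected
Step 5: +7 new -> 37 infected
Step 6: +6 new -> 43 infected
Step 7: +3 new -> 46 infected
Step 8: +0 new -> 46 infected

Answer: 8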